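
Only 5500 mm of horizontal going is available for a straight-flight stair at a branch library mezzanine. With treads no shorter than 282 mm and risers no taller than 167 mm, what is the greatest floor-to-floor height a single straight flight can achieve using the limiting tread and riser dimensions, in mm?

3340 mm

5500 / 282 = 19.50, so 19 treads fit.
Risers = treads + 1 = 20.
Maximum height = 20 × 167 = 3340 mm.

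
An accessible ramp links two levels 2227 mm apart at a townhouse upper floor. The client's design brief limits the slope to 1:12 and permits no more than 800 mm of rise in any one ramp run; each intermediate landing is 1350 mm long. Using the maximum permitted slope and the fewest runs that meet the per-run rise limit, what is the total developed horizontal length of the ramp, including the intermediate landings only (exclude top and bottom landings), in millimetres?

29424 mm

At most 800 each: 2227/800 = 2.78, giving 3 ramp runs. That means 2 intermediate landings.
Horizontal run for 2227 mm of rise at 1:12 is 2227 × 12 = 26724 mm.
Intermediate landings: 2 × 1350 = 2700 mm.
Developed length = 26724 + 2700 = 29424 mm.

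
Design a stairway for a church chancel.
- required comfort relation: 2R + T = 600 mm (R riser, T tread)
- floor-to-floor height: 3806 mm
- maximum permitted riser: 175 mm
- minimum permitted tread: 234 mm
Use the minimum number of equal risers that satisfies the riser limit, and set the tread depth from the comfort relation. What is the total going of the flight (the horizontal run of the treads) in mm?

5334 mm

⌈3806/175⌉ = 22 risers.
R = 3806 ÷ 22 = 173 mm.
T = 600 − 2·173 = 254 mm, which satisfies the 234 mm minimum.
22 risers give 21 treads; going = 21 × 254 = 5334 mm.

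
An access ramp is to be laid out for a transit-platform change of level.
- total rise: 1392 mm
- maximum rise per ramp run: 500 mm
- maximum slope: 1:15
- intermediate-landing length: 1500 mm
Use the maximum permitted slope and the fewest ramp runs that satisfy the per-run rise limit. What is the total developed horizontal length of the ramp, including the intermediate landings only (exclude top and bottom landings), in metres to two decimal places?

23.88 m

1392 / 500 = 2.78, so 3 ramp runs are needed. That means 2 intermediate landings.
Horizontal run for 1392 mm of rise at 1:15 is 1392 × 15 = 20880 mm.
Intermediate landings: 2 × 1500 = 3000 mm.
Developed length = 20880 + 3000 = 23880 mm.
= 23.88 m.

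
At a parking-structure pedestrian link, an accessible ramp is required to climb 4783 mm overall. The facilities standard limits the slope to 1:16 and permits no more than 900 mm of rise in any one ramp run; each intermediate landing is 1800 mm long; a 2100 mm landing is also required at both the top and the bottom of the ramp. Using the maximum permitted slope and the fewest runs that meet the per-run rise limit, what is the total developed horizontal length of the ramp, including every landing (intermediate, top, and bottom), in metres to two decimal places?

89.73 m

4783 / 900 = 5.314 → round up to 6 ramp runs. That means 5 intermediate landings.
Horizontal run for 4783 mm of rise at 1:16 is 4783 × 16 = 76528 mm.
5 intermediate landings contribute 5 × 1800 = 9000 mm.
Top and bottom landings: 2 × 2100 = 4200 mm.
Total = 76528 + 9000 + 4200 = 89728 mm.
= 89.73 m.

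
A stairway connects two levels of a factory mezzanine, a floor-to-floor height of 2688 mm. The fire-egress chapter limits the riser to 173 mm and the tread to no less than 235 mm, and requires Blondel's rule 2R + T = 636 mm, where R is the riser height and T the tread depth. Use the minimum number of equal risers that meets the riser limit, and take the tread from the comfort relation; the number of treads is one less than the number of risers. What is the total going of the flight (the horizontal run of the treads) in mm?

At most 173 each: 2688/173 = 15.54, giving 16 risers.
Each riser is 2688/16 = 168 mm (≤ 173 mm).
From 2R + T = 636: T = 636 − 336 = 300 mm.
16 risers give 15 treads; going = 15 × 300 = 4500 mm.

4500 mm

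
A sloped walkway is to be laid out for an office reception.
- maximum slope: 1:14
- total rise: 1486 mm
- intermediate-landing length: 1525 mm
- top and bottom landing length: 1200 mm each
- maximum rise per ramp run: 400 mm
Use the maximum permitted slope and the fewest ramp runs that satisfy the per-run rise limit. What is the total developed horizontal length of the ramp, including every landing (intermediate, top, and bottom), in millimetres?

1486 / 400 = 3.71, so 4 ramp runs are needed. That means 3 intermediate landings.
Horizontal run for 1486 mm of rise at 1:14 is 1486 × 14 = 20804 mm.
3 intermediate landings contribute 3 × 1525 = 4575 mm.
Top and bottom landings: 2 × 1200 = 2400 mm.
Total = 20804 + 4575 + 2400 = 27779 mm.

27779 mm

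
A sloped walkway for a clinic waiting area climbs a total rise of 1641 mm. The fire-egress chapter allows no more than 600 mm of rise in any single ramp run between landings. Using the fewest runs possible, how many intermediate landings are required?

2 intermediate landings

At most 600 each: 1641/600 = 2.73, giving 3 ramp runs.
3 runs are separated by 2 intermediate landings.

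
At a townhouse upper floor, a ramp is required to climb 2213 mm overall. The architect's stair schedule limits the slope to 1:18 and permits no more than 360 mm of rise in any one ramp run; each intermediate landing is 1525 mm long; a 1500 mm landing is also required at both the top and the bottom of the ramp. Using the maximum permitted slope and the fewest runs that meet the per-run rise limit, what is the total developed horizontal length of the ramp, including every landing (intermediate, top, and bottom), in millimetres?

At most 360 each: 2213/360 = 6.15, giving 7 ramp runs. That means 6 intermediate landings.
Ramp run (horizontal) at 1:18: 2213 × 18 = 39834 mm.
6 intermediate landings contribute 6 × 1525 = 9150 mm.
Top and bottom landings: 2 × 1500 = 3000 mm.
Total = 39834 + 9150 + 3000 = 51984 mm.

51984 mm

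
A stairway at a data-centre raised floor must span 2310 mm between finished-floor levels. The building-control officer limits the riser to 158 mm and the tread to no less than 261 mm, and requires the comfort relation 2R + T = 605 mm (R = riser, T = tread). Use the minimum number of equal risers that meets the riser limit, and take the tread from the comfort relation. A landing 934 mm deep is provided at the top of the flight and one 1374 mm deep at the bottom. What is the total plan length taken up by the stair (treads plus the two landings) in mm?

6466 mm

At most 158 each: 2310/158 = 14.62, giving 15 risers.
Each riser is 2310/15 = 154 mm (≤ 158 mm).
T = 605 − 2·154 = 297 mm, which satisfies the 261 mm minimum.
15 risers give 14 treads; going = 14 × 297 = 4158 mm.
Add landings: 4158 + 934 + 1374 = 6466 mm.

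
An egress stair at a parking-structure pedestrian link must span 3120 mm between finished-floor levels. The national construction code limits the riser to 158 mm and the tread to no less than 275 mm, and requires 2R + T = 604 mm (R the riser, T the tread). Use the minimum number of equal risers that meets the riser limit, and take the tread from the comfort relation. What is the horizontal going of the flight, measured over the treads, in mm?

3120 / 158 = 19.75, so 20 risers are needed.
Riser R = 3120 / 20 = 156 mm, within the 158 mm limit.
Tread T = 604 − 2 × 156 = 292 mm (≥ 275 mm).
Treads = 20 − 1 = 19; going = 19 × 292 = 5548 mm.

5548 mm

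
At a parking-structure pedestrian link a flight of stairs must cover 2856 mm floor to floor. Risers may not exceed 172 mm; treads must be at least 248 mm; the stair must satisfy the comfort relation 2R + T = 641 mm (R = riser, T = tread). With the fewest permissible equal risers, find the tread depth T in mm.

2856 / 172 = 16.60, so 17 risers are needed.
Each riser is 2856/17 = 168 mm (≤ 172 mm).
Tread T = 641 − 2 × 168 = 305 mm (≥ 248 mm).

305 mm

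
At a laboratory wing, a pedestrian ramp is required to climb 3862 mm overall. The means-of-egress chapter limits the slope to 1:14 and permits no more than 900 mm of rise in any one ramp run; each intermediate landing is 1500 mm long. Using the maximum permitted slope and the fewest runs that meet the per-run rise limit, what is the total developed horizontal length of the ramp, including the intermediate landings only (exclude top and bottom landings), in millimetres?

60068 mm

At most 900 each: 3862/900 = 4.29, giving 5 ramp runs. That means 4 intermediate landings.
Ramp run (horizontal) at 1:14: 3862 × 14 = 54068 mm.
Intermediate landings: 4 × 1500 = 6000 mm.
Developed length = 54068 + 6000 = 60068 mm.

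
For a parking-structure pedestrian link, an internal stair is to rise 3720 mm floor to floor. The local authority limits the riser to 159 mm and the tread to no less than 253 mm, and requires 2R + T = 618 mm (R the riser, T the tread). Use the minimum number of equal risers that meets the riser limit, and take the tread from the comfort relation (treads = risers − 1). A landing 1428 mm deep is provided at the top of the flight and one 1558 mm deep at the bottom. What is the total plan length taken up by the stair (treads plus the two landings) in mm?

10070 mm

3720 / 159 = 23.40, so 24 risers are needed.
Riser R = 3720 / 24 = 155 mm, within the 159 mm limit.
T = 618 − 2·155 = 308 mm, which satisfies the 253 mm minimum.
24 risers give 23 treads; going = 23 × 308 = 7084 mm.
Add landings: 7084 + 1428 + 1558 = 10070 mm.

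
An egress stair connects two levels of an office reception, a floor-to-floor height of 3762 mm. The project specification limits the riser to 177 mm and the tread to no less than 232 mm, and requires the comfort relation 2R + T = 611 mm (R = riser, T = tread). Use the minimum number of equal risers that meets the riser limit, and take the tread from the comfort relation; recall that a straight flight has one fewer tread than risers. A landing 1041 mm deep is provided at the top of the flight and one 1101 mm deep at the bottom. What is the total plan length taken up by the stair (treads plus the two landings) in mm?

3762 / 177 = 21.254 → round up to 22 risers.
Riser R = 3762 / 22 = 171 mm, within the 177 mm limit.
Tread T = 611 − 2 × 171 = 269 mm (≥ 232 mm).
22 risers give 21 treads; going = 21 × 269 = 5649 mm.
Enclosure = 5649 + 1041 + 1101 = 7791 mm.

7791 mm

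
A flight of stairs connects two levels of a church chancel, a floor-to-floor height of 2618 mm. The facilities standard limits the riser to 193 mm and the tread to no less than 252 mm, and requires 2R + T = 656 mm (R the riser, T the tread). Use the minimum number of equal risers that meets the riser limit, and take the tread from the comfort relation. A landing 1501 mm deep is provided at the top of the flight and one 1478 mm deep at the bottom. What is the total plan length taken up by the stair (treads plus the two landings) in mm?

At most 193 each: 2618/193 = 13.56, giving 14 risers.
Each riser is 2618/14 = 187 mm (≤ 193 mm).
From 2R + T = 656: T = 656 − 374 = 282 mm.
14 risers give 13 treads; going = 13 × 282 = 3666 mm.
Add landings: 3666 + 1501 + 1478 = 6645 mm.

6645 mm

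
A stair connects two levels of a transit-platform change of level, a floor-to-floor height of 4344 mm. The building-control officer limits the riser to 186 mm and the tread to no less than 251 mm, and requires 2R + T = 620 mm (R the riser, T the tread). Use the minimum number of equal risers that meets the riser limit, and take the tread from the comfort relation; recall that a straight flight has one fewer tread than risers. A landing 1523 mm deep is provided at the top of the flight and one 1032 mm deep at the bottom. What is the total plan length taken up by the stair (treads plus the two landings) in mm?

8489 mm

4344 / 186 = 23.35, so 24 risers are needed.
R = 4344 ÷ 24 = 181 mm.
From 2R + T = 620: T = 620 − 362 = 258 mm.
24 risers give 23 treads; going = 23 × 258 = 5934 mm.
Add landings: 5934 + 1523 + 1032 = 8489 mm.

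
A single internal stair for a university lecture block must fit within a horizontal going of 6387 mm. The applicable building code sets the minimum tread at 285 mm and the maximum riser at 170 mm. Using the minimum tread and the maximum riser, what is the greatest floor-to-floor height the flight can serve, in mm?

6387 / 285 = 22.41, so 22 treads fit.
Risers = treads + 1 = 23.
Maximum height = 23 × 170 = 3910 mm.

3910 mm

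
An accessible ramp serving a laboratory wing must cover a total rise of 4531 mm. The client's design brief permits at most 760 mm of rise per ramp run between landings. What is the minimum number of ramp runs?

6 runs

4531 / 760 = 5.96, so 6 ramp runs are needed.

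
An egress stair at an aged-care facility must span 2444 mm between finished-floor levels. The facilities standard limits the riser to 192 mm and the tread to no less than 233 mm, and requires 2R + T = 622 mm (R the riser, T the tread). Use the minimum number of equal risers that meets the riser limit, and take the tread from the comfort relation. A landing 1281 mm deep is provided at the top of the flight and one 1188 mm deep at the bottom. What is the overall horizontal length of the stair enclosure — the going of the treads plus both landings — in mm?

At most 192 each: 2444/192 = 12.73, giving 13 risers.
Riser R = 2444 / 13 = 188 mm, within the 192 mm limit.
Tread T = 622 − 2 × 188 = 246 mm (≥ 233 mm).
Treads = 13 − 1 = 12; going = 12 × 246 = 2952 mm.
Add landings: 2952 + 1281 + 1188 = 5421 mm.

5421 mm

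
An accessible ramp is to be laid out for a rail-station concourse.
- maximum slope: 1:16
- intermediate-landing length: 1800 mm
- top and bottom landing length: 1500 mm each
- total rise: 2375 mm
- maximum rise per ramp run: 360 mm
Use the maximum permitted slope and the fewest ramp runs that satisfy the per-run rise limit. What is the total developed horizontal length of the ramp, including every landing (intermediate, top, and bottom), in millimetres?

51800 mm

2375 / 360 = 6.597 → round up to 7 ramp runs. That means 6 intermediate landings.
Horizontal run for 2375 mm of rise at 1:16 is 2375 × 16 = 38000 mm.
6 intermediate landings contribute 6 × 1800 = 10800 mm.
Top and bottom landings: 2 × 1500 = 3000 mm.
Total = 38000 + 10800 + 3000 = 51800 mm.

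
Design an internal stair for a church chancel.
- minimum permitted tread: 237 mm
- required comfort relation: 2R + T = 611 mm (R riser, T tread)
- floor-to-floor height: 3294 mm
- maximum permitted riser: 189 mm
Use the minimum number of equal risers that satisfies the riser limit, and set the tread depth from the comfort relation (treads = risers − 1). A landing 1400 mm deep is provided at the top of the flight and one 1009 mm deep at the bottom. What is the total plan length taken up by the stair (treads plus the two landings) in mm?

At most 189 each: 3294/189 = 17.43, giving 18 risers.
R = 3294 ÷ 18 = 183 mm.
From 2R + T = 611: T = 611 − 366 = 245 mm.
Treads = 18 − 1 = 17; going = 17 × 245 = 4165 mm.
Add landings: 4165 + 1400 + 1009 = 6574 mm.

6574 mm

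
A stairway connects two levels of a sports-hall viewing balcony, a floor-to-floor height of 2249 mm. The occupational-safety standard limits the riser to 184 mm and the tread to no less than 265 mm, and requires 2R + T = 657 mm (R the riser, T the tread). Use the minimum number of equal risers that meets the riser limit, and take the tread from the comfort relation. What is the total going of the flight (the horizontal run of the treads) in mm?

3732 mm

⌈2249/184⌉ = 13 risers.
R = 2249 ÷ 13 = 173 mm.
Tread T = 657 − 2 × 173 = 311 mm (≥ 265 mm).
Going = (13 − 1) × 311 = 3732 mm.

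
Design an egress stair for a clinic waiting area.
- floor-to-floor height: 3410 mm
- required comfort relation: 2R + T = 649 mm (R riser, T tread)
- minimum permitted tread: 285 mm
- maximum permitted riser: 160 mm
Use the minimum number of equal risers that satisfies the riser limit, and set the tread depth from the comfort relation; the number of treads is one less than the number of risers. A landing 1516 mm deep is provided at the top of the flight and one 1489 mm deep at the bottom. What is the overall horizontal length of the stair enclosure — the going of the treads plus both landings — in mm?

At most 160 each: 3410/160 = 21.31, giving 22 risers.
R = 3410 ÷ 22 = 155 mm.
From 2R + T = 649: T = 649 − 310 = 339 mm.
Going = (22 − 1) × 339 = 7119 mm.
Add landings: 7119 + 1516 + 1489 = 10124 mm.

10124 mm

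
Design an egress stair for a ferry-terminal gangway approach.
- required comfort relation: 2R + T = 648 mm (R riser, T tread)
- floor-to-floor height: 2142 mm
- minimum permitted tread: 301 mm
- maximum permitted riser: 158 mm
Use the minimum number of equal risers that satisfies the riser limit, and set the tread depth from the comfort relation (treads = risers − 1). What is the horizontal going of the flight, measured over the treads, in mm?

4446 mm

⌈2142/158⌉ = 14 risers.
Riser R = 2142 / 14 = 153 mm, within the 158 mm limit.
From 2R + T = 648: T = 648 − 306 = 342 mm.
Treads = 14 − 1 = 13; going = 13 × 342 = 4446 mm.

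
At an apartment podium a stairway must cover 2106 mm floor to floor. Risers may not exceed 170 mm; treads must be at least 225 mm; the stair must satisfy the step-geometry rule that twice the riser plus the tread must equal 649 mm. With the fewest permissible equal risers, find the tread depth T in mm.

325 mm

⌈2106/170⌉ = 13 risers.
R = 2106 ÷ 13 = 162 mm.
From 2R + T = 649: T = 649 − 324 = 325 mm.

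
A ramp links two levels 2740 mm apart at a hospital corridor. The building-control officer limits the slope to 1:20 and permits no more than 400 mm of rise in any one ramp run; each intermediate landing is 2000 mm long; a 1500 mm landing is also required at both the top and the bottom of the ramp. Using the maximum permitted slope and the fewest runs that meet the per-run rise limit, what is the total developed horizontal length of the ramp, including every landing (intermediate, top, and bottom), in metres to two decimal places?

At most 400 each: 2740/400 = 6.85, giving 7 ramp runs. That means 6 intermediate landings.
Horizontal run for 2740 mm of rise at 1:20 is 2740 × 20 = 54800 mm.
6 intermediate landings contribute 6 × 2000 = 12000 mm.
Top and bottom landings: 2 × 1500 = 3000 mm.
Total = 54800 + 12000 + 3000 = 69800 mm.
= 69.80 m.

69.80 m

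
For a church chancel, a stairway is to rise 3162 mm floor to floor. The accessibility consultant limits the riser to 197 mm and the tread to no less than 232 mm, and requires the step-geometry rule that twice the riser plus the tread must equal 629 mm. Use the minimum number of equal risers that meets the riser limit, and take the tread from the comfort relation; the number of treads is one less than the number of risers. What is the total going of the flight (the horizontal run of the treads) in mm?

At most 197 each: 3162/197 = 16.05, giving 17 risers.
R = 3162 ÷ 17 = 186 mm.
T = 629 − 2·186 = 257 mm, which satisfies the 232 mm minimum.
Going = (17 − 1) × 257 = 4112 mm.

4112 mm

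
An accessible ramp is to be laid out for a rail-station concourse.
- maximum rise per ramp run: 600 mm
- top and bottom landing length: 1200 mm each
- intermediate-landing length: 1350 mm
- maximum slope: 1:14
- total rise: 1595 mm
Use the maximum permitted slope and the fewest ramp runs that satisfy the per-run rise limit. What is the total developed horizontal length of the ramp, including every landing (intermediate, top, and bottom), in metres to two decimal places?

1595 / 600 = 2.66, so 3 ramp runs are needed. That means 2 intermediate landings.
Horizontal run for 1595 mm of rise at 1:14 is 1595 × 14 = 22330 mm.
2 intermediate landings contribute 2 × 1350 = 2700 mm.
Top and bottom landings: 2 × 1200 = 2400 mm.
Total = 22330 + 2700 + 2400 = 27430 mm.
= 27.43 m.

27.43 m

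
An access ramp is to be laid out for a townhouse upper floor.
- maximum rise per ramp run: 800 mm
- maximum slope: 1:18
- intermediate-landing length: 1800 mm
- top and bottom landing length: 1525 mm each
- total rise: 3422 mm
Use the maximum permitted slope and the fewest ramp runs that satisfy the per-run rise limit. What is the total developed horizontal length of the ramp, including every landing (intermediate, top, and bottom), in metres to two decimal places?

3422 / 800 = 4.277 → round up to 5 ramp runs. That means 4 intermediate landings.
Ramp run (horizontal) at 1:18: 3422 × 18 = 61596 mm.
Intermediate landings: 4 × 1800 = 7200 mm.
Top and bottom landings: 2 × 1525 = 3050 mm.
Total = 61596 + 7200 + 3050 = 71846 mm.
= 71.85 m.

71.85 m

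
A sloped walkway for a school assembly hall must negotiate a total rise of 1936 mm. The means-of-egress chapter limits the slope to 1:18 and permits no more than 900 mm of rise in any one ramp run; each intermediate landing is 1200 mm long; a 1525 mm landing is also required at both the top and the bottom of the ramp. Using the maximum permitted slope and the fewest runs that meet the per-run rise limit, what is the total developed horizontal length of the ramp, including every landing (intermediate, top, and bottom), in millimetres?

⌈1936/900⌉ = 3 ramp runs. That means 2 intermediate landings.
Ramp run (horizontal) at 1:18: 1936 × 18 = 34848 mm.
Intermediate landings: 2 × 1200 = 2400 mm.
Top and bottom landings: 2 × 1525 = 3050 mm.
Total = 34848 + 2400 + 3050 = 40298 mm.

40298 mm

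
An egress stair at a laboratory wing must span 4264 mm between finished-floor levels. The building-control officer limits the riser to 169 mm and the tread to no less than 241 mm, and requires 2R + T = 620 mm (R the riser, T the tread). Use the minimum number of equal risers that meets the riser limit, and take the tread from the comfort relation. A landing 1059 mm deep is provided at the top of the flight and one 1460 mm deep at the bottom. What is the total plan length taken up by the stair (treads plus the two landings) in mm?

9819 mm

At most 169 each: 4264/169 = 25.23, giving 26 risers.
Riser R = 4264 / 26 = 164 mm, within the 169 mm limit.
Tread T = 620 − 2 × 164 = 292 mm (≥ 241 mm).
Treads = 26 − 1 = 25; going = 25 × 292 = 7300 mm.
Enclosure = 7300 + 1059 + 1460 = 9819 mm.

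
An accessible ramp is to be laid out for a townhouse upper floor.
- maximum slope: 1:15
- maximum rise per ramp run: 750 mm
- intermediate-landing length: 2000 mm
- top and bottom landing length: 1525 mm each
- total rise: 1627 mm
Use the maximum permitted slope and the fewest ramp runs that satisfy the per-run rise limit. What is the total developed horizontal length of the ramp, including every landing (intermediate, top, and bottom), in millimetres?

At most 750 each: 1627/750 = 2.17, giving 3 ramp runs. That means 2 intermediate landings.
Horizontal run for 1627 mm of rise at 1:15 is 1627 × 15 = 24405 mm.
Intermediate landings: 2 × 2000 = 4000 mm.
Top and bottom landings: 2 × 1525 = 3050 mm.
Total = 24405 + 4000 + 3050 = 31455 mm.

31455 mm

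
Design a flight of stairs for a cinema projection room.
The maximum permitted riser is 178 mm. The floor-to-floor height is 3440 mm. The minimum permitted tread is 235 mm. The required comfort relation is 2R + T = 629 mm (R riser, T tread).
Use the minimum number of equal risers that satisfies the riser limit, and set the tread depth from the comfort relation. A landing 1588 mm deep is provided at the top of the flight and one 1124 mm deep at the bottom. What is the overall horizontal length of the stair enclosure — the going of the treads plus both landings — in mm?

8127 mm

⌈3440/178⌉ = 20 risers.
R = 3440 ÷ 20 = 172 mm.
T = 629 − 2·172 = 285 mm, which satisfies the 235 mm minimum.
Treads = 20 − 1 = 19; going = 19 × 285 = 5415 mm.
Enclosure = 5415 + 1588 + 1124 = 8127 mm.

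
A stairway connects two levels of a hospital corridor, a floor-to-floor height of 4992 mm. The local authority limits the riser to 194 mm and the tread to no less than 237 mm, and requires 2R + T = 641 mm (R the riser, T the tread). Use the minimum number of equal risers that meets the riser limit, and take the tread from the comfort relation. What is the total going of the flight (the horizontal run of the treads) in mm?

4992 / 194 = 25.732 → round up to 26 risers.
R = 4992 ÷ 26 = 192 mm.
T = 641 − 2·192 = 257 mm, which satisfies the 237 mm minimum.
26 risers give 25 treads; going = 25 × 257 = 6425 mm.

6425 mm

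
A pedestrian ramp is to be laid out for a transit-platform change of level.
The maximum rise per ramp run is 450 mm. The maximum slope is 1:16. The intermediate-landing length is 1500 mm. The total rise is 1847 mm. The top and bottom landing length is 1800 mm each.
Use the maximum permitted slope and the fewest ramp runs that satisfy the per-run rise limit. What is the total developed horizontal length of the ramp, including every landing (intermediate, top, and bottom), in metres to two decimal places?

39.15 m

1847 / 450 = 4.10, so 5 ramp runs are needed. That means 4 intermediate landings.
Horizontal run for 1847 mm of rise at 1:16 is 1847 × 16 = 29552 mm.
Intermediate landings: 4 × 1500 = 6000 mm.
Top and bottom landings: 2 × 1800 = 3600 mm.
Total = 29552 + 6000 + 3600 = 39152 mm.
= 39.15 m.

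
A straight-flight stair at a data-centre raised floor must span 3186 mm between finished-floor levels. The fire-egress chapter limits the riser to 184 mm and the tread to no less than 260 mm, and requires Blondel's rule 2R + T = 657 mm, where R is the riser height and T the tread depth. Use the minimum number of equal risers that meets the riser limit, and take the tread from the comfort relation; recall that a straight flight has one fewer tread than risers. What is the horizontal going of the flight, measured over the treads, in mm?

3186 / 184 = 17.32, so 18 risers are needed.
R = 3186 ÷ 18 = 177 mm.
T = 657 − 2·177 = 303 mm, which satisfies the 260 mm minimum.
Going = (18 − 1) × 303 = 5151 mm.

5151 mm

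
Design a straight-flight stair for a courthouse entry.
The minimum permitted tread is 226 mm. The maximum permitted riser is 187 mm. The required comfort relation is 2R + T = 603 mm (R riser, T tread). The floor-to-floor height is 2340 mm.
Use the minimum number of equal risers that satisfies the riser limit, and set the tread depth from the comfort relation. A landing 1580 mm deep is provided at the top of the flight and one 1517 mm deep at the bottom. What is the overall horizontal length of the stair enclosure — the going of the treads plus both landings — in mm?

6013 mm

2340 / 187 = 12.513 → round up to 13 risers.
Each riser is 2340/13 = 180 mm (≤ 187 mm).
Tread T = 603 − 2 × 180 = 243 mm (≥ 226 mm).
13 risers give 12 treads; going = 12 × 243 = 2916 mm.
Enclosure = 2916 + 1580 + 1517 = 6013 mm.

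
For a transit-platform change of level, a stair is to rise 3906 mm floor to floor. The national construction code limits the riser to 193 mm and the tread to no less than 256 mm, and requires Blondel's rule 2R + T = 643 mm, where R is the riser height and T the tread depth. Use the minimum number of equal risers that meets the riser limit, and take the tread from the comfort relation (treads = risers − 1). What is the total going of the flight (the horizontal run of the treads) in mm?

5420 mm

⌈3906/193⌉ = 21 risers.
Riser R = 3906 / 21 = 186 mm, within the 193 mm limit.
From 2R + T = 643: T = 643 − 372 = 271 mm.
Going = (21 − 1) × 271 = 5420 mm.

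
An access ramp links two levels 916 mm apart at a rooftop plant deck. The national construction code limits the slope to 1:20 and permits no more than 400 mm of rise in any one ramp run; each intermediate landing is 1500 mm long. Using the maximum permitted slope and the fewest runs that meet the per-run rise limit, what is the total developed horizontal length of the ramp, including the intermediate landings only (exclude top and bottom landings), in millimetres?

At most 400 each: 916/400 = 2.29, giving 3 ramp runs. That means 2 intermediate landings.
Horizontal run for 916 mm of rise at 1:20 is 916 × 20 = 18320 mm.
Intermediate landings: 2 × 1500 = 3000 mm.
Developed length = 18320 + 3000 = 21320 mm.

21320 mm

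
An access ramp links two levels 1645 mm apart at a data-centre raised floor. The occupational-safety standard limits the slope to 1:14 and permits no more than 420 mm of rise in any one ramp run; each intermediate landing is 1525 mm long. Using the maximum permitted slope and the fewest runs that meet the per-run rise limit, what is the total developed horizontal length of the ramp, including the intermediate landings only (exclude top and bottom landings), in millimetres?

At most 420 each: 1645/420 = 3.92, giving 4 ramp runs. That means 3 intermediate landings.
Ramp run (horizontal) at 1:14: 1645 × 14 = 23030 mm.
3 intermediate landings contribute 3 × 1525 = 4575 mm.
Total developed length = 23030 + 4575 = 27605 mm.

27605 mm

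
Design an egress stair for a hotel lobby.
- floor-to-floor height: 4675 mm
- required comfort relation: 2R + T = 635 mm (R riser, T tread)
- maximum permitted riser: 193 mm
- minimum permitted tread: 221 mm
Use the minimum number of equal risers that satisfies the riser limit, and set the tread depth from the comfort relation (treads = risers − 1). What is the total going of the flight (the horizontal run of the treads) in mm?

6264 mm

4675 / 193 = 24.22, so 25 risers are needed.
R = 4675 ÷ 25 = 187 mm.
T = 635 − 2·187 = 261 mm, which satisfies the 221 mm minimum.
25 risers give 24 treads; going = 24 × 261 = 6264 mm.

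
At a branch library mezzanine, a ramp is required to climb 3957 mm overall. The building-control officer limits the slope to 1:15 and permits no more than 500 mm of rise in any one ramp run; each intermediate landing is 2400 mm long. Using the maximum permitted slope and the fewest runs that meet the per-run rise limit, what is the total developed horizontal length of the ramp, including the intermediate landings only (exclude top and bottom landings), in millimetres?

3957 / 500 = 7.91, so 8 ramp runs are needed. That means 7 intermediate landings.
Horizontal run for 3957 mm of rise at 1:15 is 3957 × 15 = 59355 mm.
7 intermediate landings contribute 7 × 2400 = 16800 mm.
Total developed length = 59355 + 16800 = 76155 mm.

76155 mm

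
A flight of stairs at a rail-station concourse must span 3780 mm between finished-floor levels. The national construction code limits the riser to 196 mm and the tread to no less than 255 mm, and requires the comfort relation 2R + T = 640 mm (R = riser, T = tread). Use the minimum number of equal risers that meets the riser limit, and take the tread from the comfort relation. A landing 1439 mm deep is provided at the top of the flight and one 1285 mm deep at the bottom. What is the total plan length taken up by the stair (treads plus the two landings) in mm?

3780 / 196 = 19.29, so 20 risers are needed.
R = 3780 ÷ 20 = 189 mm.
From 2R + T = 640: T = 640 − 378 = 262 mm.
Treads = 20 − 1 = 19; going = 19 × 262 = 4978 mm.
Enclosure = 4978 + 1439 + 1285 = 7702 mm.

7702 mm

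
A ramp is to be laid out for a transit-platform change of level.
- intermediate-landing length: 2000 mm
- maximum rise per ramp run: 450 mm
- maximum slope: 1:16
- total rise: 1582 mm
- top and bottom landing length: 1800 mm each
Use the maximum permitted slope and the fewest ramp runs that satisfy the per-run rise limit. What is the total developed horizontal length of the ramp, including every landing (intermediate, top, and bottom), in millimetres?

1582 / 450 = 3.516 → round up to 4 ramp runs. That means 3 intermediate landings.
Horizontal run for 1582 mm of rise at 1:16 is 1582 × 16 = 25312 mm.
Intermediate landings: 3 × 2000 = 6000 mm.
Top and bottom landings: 2 × 1800 = 3600 mm.
Total = 25312 + 6000 + 3600 = 34912 mm.

34912 mm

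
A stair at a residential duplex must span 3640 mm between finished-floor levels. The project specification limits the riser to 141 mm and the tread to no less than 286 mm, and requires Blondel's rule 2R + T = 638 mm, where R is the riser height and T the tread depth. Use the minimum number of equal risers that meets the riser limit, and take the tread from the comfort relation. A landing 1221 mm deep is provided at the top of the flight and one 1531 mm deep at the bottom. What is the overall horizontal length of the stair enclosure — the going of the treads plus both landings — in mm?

11702 mm

3640 / 141 = 25.82, so 26 risers are needed.
Each riser is 3640/26 = 140 mm (≤ 141 mm).
From 2R + T = 638: T = 638 − 280 = 358 mm.
26 risers give 25 treads; going = 25 × 358 = 8950 mm.
Add landings: 8950 + 1221 + 1531 = 11702 mm.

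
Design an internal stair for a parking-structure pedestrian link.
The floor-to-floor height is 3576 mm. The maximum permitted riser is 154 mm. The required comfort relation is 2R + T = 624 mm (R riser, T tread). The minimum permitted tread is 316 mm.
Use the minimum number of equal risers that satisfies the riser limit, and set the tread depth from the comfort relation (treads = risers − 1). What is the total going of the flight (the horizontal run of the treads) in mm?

7498 mm

3576 / 154 = 23.22, so 24 risers are needed.
Riser R = 3576 / 24 = 149 mm, within the 154 mm limit.
T = 624 − 2·149 = 326 mm, which satisfies the 316 mm minimum.
Going = (24 − 1) × 326 = 7498 mm.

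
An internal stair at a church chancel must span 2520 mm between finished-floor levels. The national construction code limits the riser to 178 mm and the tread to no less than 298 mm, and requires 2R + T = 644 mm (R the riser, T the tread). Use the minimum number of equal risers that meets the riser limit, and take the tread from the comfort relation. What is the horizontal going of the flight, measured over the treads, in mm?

⌈2520/178⌉ = 15 risers.
R = 2520 ÷ 15 = 168 mm.
T = 644 − 2·168 = 308 mm, which satisfies the 298 mm minimum.
15 risers give 14 treads; going = 14 × 308 = 4312 mm.

4312 mm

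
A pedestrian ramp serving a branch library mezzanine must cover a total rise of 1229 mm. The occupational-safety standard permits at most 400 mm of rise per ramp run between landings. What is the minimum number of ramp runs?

1229 / 400 = 3.072 → round up to 4 ramp runs.

4 runs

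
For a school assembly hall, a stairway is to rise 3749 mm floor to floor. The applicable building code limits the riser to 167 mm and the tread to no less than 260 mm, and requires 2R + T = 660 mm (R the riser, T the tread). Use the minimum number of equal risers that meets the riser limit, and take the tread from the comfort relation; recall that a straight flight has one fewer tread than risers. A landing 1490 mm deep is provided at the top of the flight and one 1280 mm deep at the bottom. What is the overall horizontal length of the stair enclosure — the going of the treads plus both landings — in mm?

3749 / 167 = 22.45, so 23 risers are needed.
R = 3749 ÷ 23 = 163 mm.
From 2R + T = 660: T = 660 − 326 = 334 mm.
23 risers give 22 treads; going = 22 × 334 = 7348 mm.
Enclosure = 7348 + 1490 + 1280 = 10118 mm.

10118 mm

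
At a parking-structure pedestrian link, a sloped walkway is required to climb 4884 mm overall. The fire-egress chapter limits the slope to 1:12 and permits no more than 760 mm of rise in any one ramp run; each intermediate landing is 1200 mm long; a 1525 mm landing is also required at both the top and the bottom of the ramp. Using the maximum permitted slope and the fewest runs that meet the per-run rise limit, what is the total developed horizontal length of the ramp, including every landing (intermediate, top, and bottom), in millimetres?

⌈4884/760⌉ = 7 ramp runs. That means 6 intermediate landings.
Horizontal run for 4884 mm of rise at 1:12 is 4884 × 12 = 58608 mm.
Intermediate landings: 6 × 1200 = 7200 mm.
Top and bottom landings: 2 × 1525 = 3050 mm.
Total = 58608 + 7200 + 3050 = 68858 mm.

68858 mm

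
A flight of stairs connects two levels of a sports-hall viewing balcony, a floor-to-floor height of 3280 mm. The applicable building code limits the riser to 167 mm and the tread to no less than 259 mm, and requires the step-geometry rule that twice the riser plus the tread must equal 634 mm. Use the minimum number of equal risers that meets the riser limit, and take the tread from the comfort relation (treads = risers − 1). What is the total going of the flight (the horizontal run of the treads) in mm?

At most 167 each: 3280/167 = 19.64, giving 20 risers.
R = 3280 ÷ 20 = 164 mm.
From 2R + T = 634: T = 634 − 328 = 306 mm.
Going = (20 − 1) × 306 = 5814 mm.

5814 mm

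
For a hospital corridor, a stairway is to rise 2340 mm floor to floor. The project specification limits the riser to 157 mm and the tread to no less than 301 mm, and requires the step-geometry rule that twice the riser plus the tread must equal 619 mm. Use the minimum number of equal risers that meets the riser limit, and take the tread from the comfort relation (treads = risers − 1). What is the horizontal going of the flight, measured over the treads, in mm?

2340 / 157 = 14.904 → round up to 15 risers.
R = 2340 ÷ 15 = 156 mm.
From 2R + T = 619: T = 619 − 312 = 307 mm.
Going = (15 − 1) × 307 = 4298 mm.

4298 mm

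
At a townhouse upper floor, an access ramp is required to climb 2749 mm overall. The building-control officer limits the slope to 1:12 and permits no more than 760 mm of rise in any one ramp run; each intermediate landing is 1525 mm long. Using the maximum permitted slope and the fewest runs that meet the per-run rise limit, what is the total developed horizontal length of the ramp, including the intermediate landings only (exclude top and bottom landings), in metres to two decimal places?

2749 / 760 = 3.617 → round up to 4 ramp runs. That means 3 intermediate landings.
Ramp run (horizontal) at 1:12: 2749 × 12 = 32988 mm.
3 intermediate landings contribute 3 × 1525 = 4575 mm.
Developed length = 32988 + 4575 = 37563 mm.
= 37.56 m.

37.56 m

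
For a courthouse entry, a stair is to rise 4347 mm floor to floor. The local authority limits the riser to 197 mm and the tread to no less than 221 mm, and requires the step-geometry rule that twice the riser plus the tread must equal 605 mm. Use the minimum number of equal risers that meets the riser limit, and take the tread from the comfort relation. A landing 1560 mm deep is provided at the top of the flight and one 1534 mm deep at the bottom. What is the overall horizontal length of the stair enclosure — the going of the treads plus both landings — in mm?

8088 mm

⌈4347/197⌉ = 23 risers.
Each riser is 4347/23 = 189 mm (≤ 197 mm).
Tread T = 605 − 2 × 189 = 227 mm (≥ 221 mm).
23 risers give 22 treads; going = 22 × 227 = 4994 mm.
Enclosure = 4994 + 1560 + 1534 = 8088 mm.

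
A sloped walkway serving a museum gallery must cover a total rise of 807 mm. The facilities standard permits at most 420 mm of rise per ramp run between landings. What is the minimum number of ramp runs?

2 runs

At most 420 each: 807/420 = 1.92, giving 2 ramp runs.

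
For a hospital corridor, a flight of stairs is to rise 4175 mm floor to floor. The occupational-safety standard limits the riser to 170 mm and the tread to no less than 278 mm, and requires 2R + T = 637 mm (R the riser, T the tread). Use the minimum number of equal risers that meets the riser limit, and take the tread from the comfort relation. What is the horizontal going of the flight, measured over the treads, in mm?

⌈4175/170⌉ = 25 risers.
Each riser is 4175/25 = 167 mm (≤ 170 mm).
T = 637 − 2·167 = 303 mm, which satisfies the 278 mm minimum.
Going = (25 − 1) × 303 = 7272 mm.

7272 mm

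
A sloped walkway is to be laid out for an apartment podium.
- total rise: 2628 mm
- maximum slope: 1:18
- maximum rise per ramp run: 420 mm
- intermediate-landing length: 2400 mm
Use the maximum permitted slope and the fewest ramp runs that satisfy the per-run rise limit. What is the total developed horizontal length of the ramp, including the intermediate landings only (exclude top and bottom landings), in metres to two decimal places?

61.70 m

At most 420 each: 2628/420 = 6.26, giving 7 ramp runs. That means 6 intermediate landings.
Horizontal run for 2628 mm of rise at 1:18 is 2628 × 18 = 47304 mm.
6 intermediate landings contribute 6 × 2400 = 14400 mm.
Total developed length = 47304 + 14400 = 61704 mm.
= 61.70 m.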